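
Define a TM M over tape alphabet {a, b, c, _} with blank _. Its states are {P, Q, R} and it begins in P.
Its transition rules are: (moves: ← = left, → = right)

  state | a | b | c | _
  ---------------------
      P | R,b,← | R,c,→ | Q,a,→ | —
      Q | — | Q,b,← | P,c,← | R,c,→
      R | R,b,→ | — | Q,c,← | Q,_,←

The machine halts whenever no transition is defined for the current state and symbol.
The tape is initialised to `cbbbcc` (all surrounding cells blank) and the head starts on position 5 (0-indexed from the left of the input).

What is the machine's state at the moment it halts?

P

state=P head=5 tape=_cbbbc[c]__   (P,c)→(Q,a,→)
state=Q head=6 tape=_cbbbca[_]_   (Q,_)→(R,c,→)
state=R head=7 tape=_cbbbcac[_]   (R,_)→(Q,_,←)
state=Q head=6 tape=_cbbbca[c]_   (Q,c)→(P,c,←)
state=P head=5 tape=_cbbbc[a]c_   (P,a)→(R,b,←)
state=R head=4 tape=_cbbb[c]bc_   (R,c)→(Q,c,←)
state=Q head=3 tape=_cbb[b]cbc_   (Q,b)→(Q,b,←)
state=Q head=2 tape=_cb[b]bcbc_   (Q,b)→(Q,b,←)
state=Q head=1 tape=_c[b]bbcbc_   (Q,b)→(Q,b,←)
state=Q head=0 tape=_[c]bbbcbc_   (Q,c)→(P,c,←)
state=P head=-1 tape=[_]cbbbcbc_
No transition is defined for (P, _); M halts in state P.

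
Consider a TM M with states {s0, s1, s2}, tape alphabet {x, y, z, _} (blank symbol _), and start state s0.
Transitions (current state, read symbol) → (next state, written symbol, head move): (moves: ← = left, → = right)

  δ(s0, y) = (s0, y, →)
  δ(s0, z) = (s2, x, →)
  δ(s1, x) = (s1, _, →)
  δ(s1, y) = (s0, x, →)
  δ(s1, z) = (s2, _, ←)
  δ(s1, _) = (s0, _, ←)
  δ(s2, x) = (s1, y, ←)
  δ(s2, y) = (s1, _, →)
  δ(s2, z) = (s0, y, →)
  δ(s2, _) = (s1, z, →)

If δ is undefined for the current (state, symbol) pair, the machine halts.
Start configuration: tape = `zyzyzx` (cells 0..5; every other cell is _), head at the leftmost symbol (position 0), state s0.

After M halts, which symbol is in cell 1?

x

state=s0 head=0 tape=[z]yzyzx_   (s0,z)→(s2,x,→)
state=s2 head=1 tape=x[y]zyzx_   (s2,y)→(s1,_,→)
state=s1 head=2 tape=x_[z]yzx_   (s1,z)→(s2,_,←)
state=s2 head=1 tape=x[_]_yzx_   (s2,_)→(s1,z,→)
state=s1 head=2 tape=xz[_]yzx_   (s1,_)→(s0,_,←)
state=s0 head=1 tape=x[z]_yzx_   (s0,z)→(s2,x,→)
state=s2 head=2 tape=xx[_]yzx_   (s2,_)→(s1,z,→)
state=s1 head=3 tape=xxz[y]zx_   (s1,y)→(s0,x,→)
state=s0 head=4 tape=xxzx[z]x_   (s0,z)→(s2,x,→)
state=s2 head=5 tape=xxzxx[x]_   (s2,x)→(s1,y,←)
state=s1 head=4 tape=xxzx[x]y_   (s1,x)→(s1,_,→)
state=s1 head=5 tape=xxzx_[y]_   (s1,y)→(s0,x,→)
state=s0 head=6 tape=xxzx_x[_]
Cell 1 holds x when M halts.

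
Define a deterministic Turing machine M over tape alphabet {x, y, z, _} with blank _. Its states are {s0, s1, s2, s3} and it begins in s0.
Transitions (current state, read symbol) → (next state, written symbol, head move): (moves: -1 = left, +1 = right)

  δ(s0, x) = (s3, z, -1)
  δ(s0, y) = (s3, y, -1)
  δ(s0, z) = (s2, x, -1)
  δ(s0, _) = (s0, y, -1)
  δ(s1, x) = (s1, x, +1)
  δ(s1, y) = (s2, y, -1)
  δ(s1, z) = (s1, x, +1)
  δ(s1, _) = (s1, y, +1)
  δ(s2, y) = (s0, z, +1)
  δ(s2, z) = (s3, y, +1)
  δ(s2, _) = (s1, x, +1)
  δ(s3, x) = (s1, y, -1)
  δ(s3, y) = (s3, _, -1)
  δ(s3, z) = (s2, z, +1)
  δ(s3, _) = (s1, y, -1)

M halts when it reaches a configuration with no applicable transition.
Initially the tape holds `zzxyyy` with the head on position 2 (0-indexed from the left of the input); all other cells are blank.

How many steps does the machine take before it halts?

27

s0 | zz[x]yyy_   read x → write z, move -1, go to s3
s3 | z[z]zyyy_   read z → write z, move +1, go to s2
s2 | zz[z]yyy_   read z → write y, move +1, go to s3
s3 | zzy[y]yy_   read y → write _, move -1, go to s3
s3 | zz[y]_yy_   read y → write _, move -1, go to s3
s3 | z[z]__yy_   read z → write z, move +1, go to s2
s2 | zz[_]_yy_   read _ → write x, move +1, go to s1
s1 | zzx[_]yy_   read _ → write y, move +1, go to s1
s1 | zzxy[y]y_   read y → write y, move -1, go to s2
s2 | zzx[y]yy_   read y → write z, move +1, go to s0
s0 | zzxz[y]y_   read y → write y, move -1, go to s3
s3 | zzx[z]yy_   read z → write z, move +1, go to s2
s2 | zzxz[y]y_   read y → write z, move +1, go to s0
s0 | zzxzz[y]_   read y → write y, move -1, go to s3
s3 | zzxz[z]y_   read z → write z, move +1, go to s2
s2 | zzxzz[y]_   read y → write z, move +1, go to s0
s0 | zzxzzz[_]   read _ → write y, move -1, go to s0
s0 | zzxzz[z]y   read z → write x, move -1, go to s2
s2 | zzxz[z]xy   read z → write y, move +1, go to s3
s3 | zzxzy[x]y   read x → write y, move -1, go to s1
s1 | zzxz[y]yy   read y → write y, move -1, go to s2
s2 | zzx[z]yyy   read z → write y, move +1, go to s3
s3 | zzxy[y]yy   read y → write _, move -1, go to s3
s3 | zzx[y]_yy   read y → write _, move -1, go to s3
s3 | zz[x]__yy   read x → write y, move -1, go to s1
s1 | z[z]y__yy   read z → write x, move +1, go to s1
s1 | zx[y]__yy   read y → write y, move -1, go to s2
s2 | z[x]y__yy
M halts after 27 transitions.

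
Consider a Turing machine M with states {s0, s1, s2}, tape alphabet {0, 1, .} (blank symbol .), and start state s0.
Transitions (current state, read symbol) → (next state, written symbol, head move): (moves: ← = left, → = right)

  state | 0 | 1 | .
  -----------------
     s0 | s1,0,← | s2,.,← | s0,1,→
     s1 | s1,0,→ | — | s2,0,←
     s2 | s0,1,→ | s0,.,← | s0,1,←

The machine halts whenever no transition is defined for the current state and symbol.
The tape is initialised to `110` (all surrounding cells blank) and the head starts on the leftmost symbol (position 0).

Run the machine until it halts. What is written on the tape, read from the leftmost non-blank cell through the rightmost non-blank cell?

s0 | ......[1]10   read 1 → write ., move ←, go to s2
s2 | .....[.].10   read . → write 1, move ←, go to s0
s0 | ....[.]1.10   read . → write 1, move →, go to s0
s0 | ....1[1].10   read 1 → write ., move ←, go to s2
s2 | ....[1]..10   read 1 → write ., move ←, go to s0
s0 | ...[.]...10   read . → write 1, move →, go to s0
s0 | ...1[.]..10   read . → write 1, move →, go to s0
s0 | ...11[.].10   read . → write 1, move →, go to s0
s0 | ...111[.]10   read . → write 1, move →, go to s0
s0 | ...1111[1]0   read 1 → write ., move ←, go to s2
s2 | ...111[1].0   read 1 → write ., move ←, go to s0
s0 | ...11[1]..0   read 1 → write ., move ←, go to s2
s2 | ...1[1]...0   read 1 → write ., move ←, go to s0
s0 | ...[1]....0   read 1 → write ., move ←, go to s2
s2 | ..[.].....0   read . → write 1, move ←, go to s0
s0 | .[.]1.....0   read . → write 1, move →, go to s0
s0 | .1[1].....0   read 1 → write ., move ←, go to s2
s2 | .[1]......0   read 1 → write ., move ←, go to s0
s0 | [.].......0   read . → write 1, move →, go to s0
s0 | 1[.]......0   read . → write 1, move →, go to s0
s0 | 11[.].....0   read . → write 1, move →, go to s0
s0 | 111[.]....0   read . → write 1, move →, go to s0
s0 | 1111[.]...0   read . → write 1, move →, go to s0
s0 | 11111[.]..0   read . → write 1, move →, go to s0
s0 | 111111[.].0   read . → write 1, move →, go to s0
s0 | 1111111[.]0   read . → write 1, move →, go to s0
s0 | 11111111[0]   read 0 → write 0, move ←, go to s1
s1 | 1111111[1]0
The non-blank tape span at halt is 111111110.

111111110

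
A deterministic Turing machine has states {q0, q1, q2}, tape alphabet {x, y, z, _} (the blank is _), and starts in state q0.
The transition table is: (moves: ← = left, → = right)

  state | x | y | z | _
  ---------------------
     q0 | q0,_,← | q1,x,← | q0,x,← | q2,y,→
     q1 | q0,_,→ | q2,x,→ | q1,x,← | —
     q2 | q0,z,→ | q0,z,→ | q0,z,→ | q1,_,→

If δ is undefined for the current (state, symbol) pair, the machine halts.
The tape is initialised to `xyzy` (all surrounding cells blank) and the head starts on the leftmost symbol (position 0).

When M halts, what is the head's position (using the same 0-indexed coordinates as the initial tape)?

6

q0 | _[x]yzy___   read x → write _, move ←, go to q0
q0 | [_]_yzy___   read _ → write y, move →, go to q2
q2 | y[_]yzy___   read _ → write _, move →, go to q1
q1 | y_[y]zy___   read y → write x, move →, go to q2
q2 | y_x[z]y___   read z → write z, move →, go to q0
q0 | y_xz[y]___   read y → write x, move ←, go to q1
q1 | y_x[z]x___   read z → write x, move ←, go to q1
q1 | y_[x]xx___   read x → write _, move →, go to q0
q0 | y__[x]x___   read x → write _, move ←, go to q0
q0 | y_[_]_x___   read _ → write y, move →, go to q2
q2 | y_y[_]x___   read _ → write _, move →, go to q1
q1 | y_y_[x]___   read x → write _, move →, go to q0
q0 | y_y__[_]__   read _ → write y, move →, go to q2
q2 | y_y__y[_]_   read _ → write _, move →, go to q1
q1 | y_y__y_[_]
At halt the head is at cell 6.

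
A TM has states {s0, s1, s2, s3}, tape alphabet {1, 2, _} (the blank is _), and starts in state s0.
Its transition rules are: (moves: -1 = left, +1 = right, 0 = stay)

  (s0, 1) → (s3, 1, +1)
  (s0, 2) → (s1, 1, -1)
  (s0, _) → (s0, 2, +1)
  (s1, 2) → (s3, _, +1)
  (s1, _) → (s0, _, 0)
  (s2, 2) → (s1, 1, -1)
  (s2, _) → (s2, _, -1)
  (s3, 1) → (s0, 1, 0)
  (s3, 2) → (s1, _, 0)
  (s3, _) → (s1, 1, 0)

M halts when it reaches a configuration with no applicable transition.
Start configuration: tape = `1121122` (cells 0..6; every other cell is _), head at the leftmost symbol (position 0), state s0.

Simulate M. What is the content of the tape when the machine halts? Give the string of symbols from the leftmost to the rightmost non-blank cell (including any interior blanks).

state=s0 head=0 tape=[1]121122_   (s0,1)→(s3,1,+1)
state=s3 head=1 tape=1[1]21122_   (s3,1)→(s0,1,0)
state=s0 head=1 tape=1[1]21122_   (s0,1)→(s3,1,+1)
state=s3 head=2 tape=11[2]1122_   (s3,2)→(s1,_,0)
state=s1 head=2 tape=11[_]1122_   (s1,_)→(s0,_,0)
state=s0 head=2 tape=11[_]1122_   (s0,_)→(s0,2,+1)
state=s0 head=3 tape=112[1]122_   (s0,1)→(s3,1,+1)
state=s3 head=4 tape=1121[1]22_   (s3,1)→(s0,1,0)
state=s0 head=4 tape=1121[1]22_   (s0,1)→(s3,1,+1)
state=s3 head=5 tape=11211[2]2_   (s3,2)→(s1,_,0)
state=s1 head=5 tape=11211[_]2_   (s1,_)→(s0,_,0)
state=s0 head=5 tape=11211[_]2_   (s0,_)→(s0,2,+1)
state=s0 head=6 tape=112112[2]_   (s0,2)→(s1,1,-1)
state=s1 head=5 tape=11211[2]1_   (s1,2)→(s3,_,+1)
state=s3 head=6 tape=11211_[1]_   (s3,1)→(s0,1,0)
state=s0 head=6 tape=11211_[1]_   (s0,1)→(s3,1,+1)
state=s3 head=7 tape=11211_1[_]   (s3,_)→(s1,1,0)
state=s1 head=7 tape=11211_1[1]
The non-blank tape span at halt is 11211_11.

11211_11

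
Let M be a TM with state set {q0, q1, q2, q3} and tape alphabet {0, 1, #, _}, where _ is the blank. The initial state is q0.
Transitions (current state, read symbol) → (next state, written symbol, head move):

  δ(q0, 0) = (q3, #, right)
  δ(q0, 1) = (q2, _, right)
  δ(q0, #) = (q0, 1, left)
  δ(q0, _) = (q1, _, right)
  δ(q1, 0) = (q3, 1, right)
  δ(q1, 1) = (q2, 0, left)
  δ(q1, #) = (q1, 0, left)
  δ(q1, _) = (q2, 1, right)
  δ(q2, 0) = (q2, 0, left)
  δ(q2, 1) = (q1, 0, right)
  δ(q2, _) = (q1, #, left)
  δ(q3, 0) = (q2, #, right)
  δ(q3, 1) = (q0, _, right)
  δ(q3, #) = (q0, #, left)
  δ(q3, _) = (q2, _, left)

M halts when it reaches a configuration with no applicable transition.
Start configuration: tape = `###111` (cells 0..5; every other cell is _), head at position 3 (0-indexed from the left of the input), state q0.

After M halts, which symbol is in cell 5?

state=q0 head=3 tape=_###[1]11   (q0,1)→(q2,_,right)
state=q2 head=4 tape=_###_[1]1   (q2,1)→(q1,0,right)
state=q1 head=5 tape=_###_0[1]   (q1,1)→(q2,0,left)
state=q2 head=4 tape=_###_[0]0   (q2,0)→(q2,0,left)
state=q2 head=3 tape=_###[_]00   (q2,_)→(q1,#,left)
state=q1 head=2 tape=_##[#]#00   (q1,#)→(q1,0,left)
state=q1 head=1 tape=_#[#]0#00   (q1,#)→(q1,0,left)
state=q1 head=0 tape=_[#]00#00   (q1,#)→(q1,0,left)
state=q1 head=-1 tape=[_]000#00   (q1,_)→(q2,1,right)
state=q2 head=0 tape=1[0]00#00   (q2,0)→(q2,0,left)
state=q2 head=-1 tape=[1]000#00   (q2,1)→(q1,0,right)
state=q1 head=0 tape=0[0]00#00   (q1,0)→(q3,1,right)
state=q3 head=1 tape=01[0]0#00   (q3,0)→(q2,#,right)
state=q2 head=2 tape=01#[0]#00   (q2,0)→(q2,0,left)
state=q2 head=1 tape=01[#]0#00
Cell 5 holds 0 when M halts.

0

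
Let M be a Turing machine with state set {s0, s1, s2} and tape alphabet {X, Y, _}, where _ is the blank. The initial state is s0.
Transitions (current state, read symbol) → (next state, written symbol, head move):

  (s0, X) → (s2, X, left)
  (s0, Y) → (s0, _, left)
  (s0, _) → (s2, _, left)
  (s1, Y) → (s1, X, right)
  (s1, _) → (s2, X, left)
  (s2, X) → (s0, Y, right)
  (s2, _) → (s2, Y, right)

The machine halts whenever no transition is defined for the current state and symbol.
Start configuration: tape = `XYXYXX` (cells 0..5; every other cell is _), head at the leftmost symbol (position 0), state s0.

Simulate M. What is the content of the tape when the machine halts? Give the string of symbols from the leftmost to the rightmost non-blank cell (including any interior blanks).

state=s0 head=0 tape=_____[X]YXYXX   (s0,X)→(s2,X,left)
state=s2 head=-1 tape=____[_]XYXYXX   (s2,_)→(s2,Y,right)
state=s2 head=0 tape=____Y[X]YXYXX   (s2,X)→(s0,Y,right)
state=s0 head=1 tape=____YY[Y]XYXX   (s0,Y)→(s0,_,left)
state=s0 head=0 tape=____Y[Y]_XYXX   (s0,Y)→(s0,_,left)
state=s0 head=-1 tape=____[Y]__XYXX   (s0,Y)→(s0,_,left)
state=s0 head=-2 tape=___[_]___XYXX   (s0,_)→(s2,_,left)
state=s2 head=-3 tape=__[_]____XYXX   (s2,_)→(s2,Y,right)
state=s2 head=-2 tape=__Y[_]___XYXX   (s2,_)→(s2,Y,right)
state=s2 head=-1 tape=__YY[_]__XYXX   (s2,_)→(s2,Y,right)
state=s2 head=0 tape=__YYY[_]_XYXX   (s2,_)→(s2,Y,right)
state=s2 head=1 tape=__YYYY[_]XYXX   (s2,_)→(s2,Y,right)
state=s2 head=2 tape=__YYYYY[X]YXX   (s2,X)→(s0,Y,right)
state=s0 head=3 tape=__YYYYYY[Y]XX   (s0,Y)→(s0,_,left)
state=s0 head=2 tape=__YYYYY[Y]_XX   (s0,Y)→(s0,_,left)
state=s0 head=1 tape=__YYYY[Y]__XX   (s0,Y)→(s0,_,left)
state=s0 head=0 tape=__YYY[Y]___XX   (s0,Y)→(s0,_,left)
state=s0 head=-1 tape=__YY[Y]____XX   (s0,Y)→(s0,_,left)
state=s0 head=-2 tape=__Y[Y]_____XX   (s0,Y)→(s0,_,left)
state=s0 head=-3 tape=__[Y]______XX   (s0,Y)→(s0,_,left)
state=s0 head=-4 tape=_[_]_______XX   (s0,_)→(s2,_,left)
state=s2 head=-5 tape=[_]________XX   (s2,_)→(s2,Y,right)
state=s2 head=-4 tape=Y[_]_______XX   (s2,_)→(s2,Y,right)
state=s2 head=-3 tape=YY[_]______XX   (s2,_)→(s2,Y,right)
state=s2 head=-2 tape=YYY[_]_____XX   (s2,_)→(s2,Y,right)
state=s2 head=-1 tape=YYYY[_]____XX   (s2,_)→(s2,Y,right)
state=s2 head=0 tape=YYYYY[_]___XX   (s2,_)→(s2,Y,right)
state=s2 head=1 tape=YYYYYY[_]__XX   (s2,_)→(s2,Y,right)
state=s2 head=2 tape=YYYYYYY[_]_XX   (s2,_)→(s2,Y,right)
state=s2 head=3 tape=YYYYYYYY[_]XX   (s2,_)→(s2,Y,right)
state=s2 head=4 tape=YYYYYYYYY[X]X   (s2,X)→(s0,Y,right)
state=s0 head=5 tape=YYYYYYYYYY[X]   (s0,X)→(s2,X,left)
state=s2 head=4 tape=YYYYYYYYY[Y]X
The non-blank tape span at halt is YYYYYYYYYYX.

YYYYYYYYYYX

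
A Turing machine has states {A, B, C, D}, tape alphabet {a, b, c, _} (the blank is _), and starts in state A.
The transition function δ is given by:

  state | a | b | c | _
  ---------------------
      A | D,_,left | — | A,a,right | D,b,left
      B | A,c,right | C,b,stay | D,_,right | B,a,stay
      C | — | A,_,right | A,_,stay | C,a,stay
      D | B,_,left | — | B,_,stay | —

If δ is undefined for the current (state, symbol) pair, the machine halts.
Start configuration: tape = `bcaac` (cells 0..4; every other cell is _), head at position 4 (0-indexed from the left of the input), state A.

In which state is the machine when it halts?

state=A head=4 tape=bcaa[c]_   (A,c)→(A,a,right)
state=A head=5 tape=bcaaa[_]   (A,_)→(D,b,left)
state=D head=4 tape=bcaa[a]b   (D,a)→(B,_,left)
state=B head=3 tape=bca[a]_b   (B,a)→(A,c,right)
state=A head=4 tape=bcac[_]b   (A,_)→(D,b,left)
state=D head=3 tape=bca[c]bb   (D,c)→(B,_,stay)
state=B head=3 tape=bca[_]bb   (B,_)→(B,a,stay)
state=B head=3 tape=bca[a]bb   (B,a)→(A,c,right)
state=A head=4 tape=bcac[b]b
No transition is defined for (A, b); M halts in state A.

A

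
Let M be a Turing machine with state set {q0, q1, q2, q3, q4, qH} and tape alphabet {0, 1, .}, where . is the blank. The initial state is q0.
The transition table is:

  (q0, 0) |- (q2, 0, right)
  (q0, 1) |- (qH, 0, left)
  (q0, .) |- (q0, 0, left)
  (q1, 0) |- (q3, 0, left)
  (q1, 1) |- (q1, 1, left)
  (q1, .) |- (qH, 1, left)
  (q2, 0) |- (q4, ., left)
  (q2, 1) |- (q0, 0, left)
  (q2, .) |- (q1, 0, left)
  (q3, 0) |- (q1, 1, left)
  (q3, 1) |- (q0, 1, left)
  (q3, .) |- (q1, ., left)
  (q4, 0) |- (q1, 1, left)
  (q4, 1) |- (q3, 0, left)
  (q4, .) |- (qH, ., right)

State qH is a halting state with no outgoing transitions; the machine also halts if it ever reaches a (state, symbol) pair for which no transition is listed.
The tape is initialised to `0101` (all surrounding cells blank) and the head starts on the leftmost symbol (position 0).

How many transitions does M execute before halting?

6

q0 | ..[0]101   read 0 → write 0, move right, go to q2
q2 | ..0[1]01   read 1 → write 0, move left, go to q0
q0 | ..[0]001   read 0 → write 0, move right, go to q2
q2 | ..0[0]01   read 0 → write ., move left, go to q4
q4 | ..[0].01   read 0 → write 1, move left, go to q1
q1 | .[.]1.01   read . → write 1, move left, go to qH
qH | [.]11.01
M halts after 6 transitions.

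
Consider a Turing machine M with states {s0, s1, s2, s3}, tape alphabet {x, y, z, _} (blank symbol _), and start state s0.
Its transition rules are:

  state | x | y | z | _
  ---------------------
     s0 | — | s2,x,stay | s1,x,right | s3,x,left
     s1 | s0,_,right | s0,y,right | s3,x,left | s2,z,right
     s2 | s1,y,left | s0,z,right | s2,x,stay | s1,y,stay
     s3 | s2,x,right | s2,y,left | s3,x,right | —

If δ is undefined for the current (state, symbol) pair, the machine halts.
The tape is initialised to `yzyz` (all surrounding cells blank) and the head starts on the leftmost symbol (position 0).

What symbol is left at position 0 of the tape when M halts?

state=s0 head=0 tape=_[y]zyz___   (s0,y)→(s2,x,stay)
state=s2 head=0 tape=_[x]zyz___   (s2,x)→(s1,y,left)
state=s1 head=-1 tape=[_]yzyz___   (s1,_)→(s2,z,right)
state=s2 head=0 tape=z[y]zyz___   (s2,y)→(s0,z,right)
state=s0 head=1 tape=zz[z]yz___   (s0,z)→(s1,x,right)
state=s1 head=2 tape=zzx[y]z___   (s1,y)→(s0,y,right)
state=s0 head=3 tape=zzxy[z]___   (s0,z)→(s1,x,right)
state=s1 head=4 tape=zzxyx[_]__   (s1,_)→(s2,z,right)
state=s2 head=5 tape=zzxyxz[_]_   (s2,_)→(s1,y,stay)
state=s1 head=5 tape=zzxyxz[y]_   (s1,y)→(s0,y,right)
state=s0 head=6 tape=zzxyxzy[_]   (s0,_)→(s3,x,left)
state=s3 head=5 tape=zzxyxz[y]x   (s3,y)→(s2,y,left)
state=s2 head=4 tape=zzxyx[z]yx   (s2,z)→(s2,x,stay)
state=s2 head=4 tape=zzxyx[x]yx   (s2,x)→(s1,y,left)
state=s1 head=3 tape=zzxy[x]yyx   (s1,x)→(s0,_,right)
state=s0 head=4 tape=zzxy_[y]yx   (s0,y)→(s2,x,stay)
state=s2 head=4 tape=zzxy_[x]yx   (s2,x)→(s1,y,left)
state=s1 head=3 tape=zzxy[_]yyx   (s1,_)→(s2,z,right)
state=s2 head=4 tape=zzxyz[y]yx   (s2,y)→(s0,z,right)
state=s0 head=5 tape=zzxyzz[y]x   (s0,y)→(s2,x,stay)
state=s2 head=5 tape=zzxyzz[x]x   (s2,x)→(s1,y,left)
state=s1 head=4 tape=zzxyz[z]yx   (s1,z)→(s3,x,left)
state=s3 head=3 tape=zzxy[z]xyx   (s3,z)→(s3,x,right)
state=s3 head=4 tape=zzxyx[x]yx   (s3,x)→(s2,x,right)
state=s2 head=5 tape=zzxyxx[y]x   (s2,y)→(s0,z,right)
state=s0 head=6 tape=zzxyxxz[x]
Cell 0 holds z when M halts.

z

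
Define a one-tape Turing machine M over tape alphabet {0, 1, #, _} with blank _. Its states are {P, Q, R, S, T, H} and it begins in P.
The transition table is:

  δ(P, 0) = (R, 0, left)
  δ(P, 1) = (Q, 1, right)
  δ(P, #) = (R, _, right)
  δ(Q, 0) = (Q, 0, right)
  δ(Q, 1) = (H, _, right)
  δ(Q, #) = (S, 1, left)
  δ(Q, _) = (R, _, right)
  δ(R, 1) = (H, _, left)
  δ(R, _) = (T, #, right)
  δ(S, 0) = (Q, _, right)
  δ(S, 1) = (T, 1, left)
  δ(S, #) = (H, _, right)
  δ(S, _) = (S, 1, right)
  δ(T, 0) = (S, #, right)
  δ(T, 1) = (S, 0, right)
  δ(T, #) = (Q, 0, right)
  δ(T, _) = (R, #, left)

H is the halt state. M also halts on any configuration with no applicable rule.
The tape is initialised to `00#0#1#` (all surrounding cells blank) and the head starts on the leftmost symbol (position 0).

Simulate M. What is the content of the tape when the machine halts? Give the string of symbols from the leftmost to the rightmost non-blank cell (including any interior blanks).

##0_0#1#

state=P head=0 tape=_[0]0#0#1#   (P,0)→(R,0,left)
state=R head=-1 tape=[_]00#0#1#   (R,_)→(T,#,right)
state=T head=0 tape=#[0]0#0#1#   (T,0)→(S,#,right)
state=S head=1 tape=##[0]#0#1#   (S,0)→(Q,_,right)
state=Q head=2 tape=##_[#]0#1#   (Q,#)→(S,1,left)
state=S head=1 tape=##[_]10#1#   (S,_)→(S,1,right)
state=S head=2 tape=##1[1]0#1#   (S,1)→(T,1,left)
state=T head=1 tape=##[1]10#1#   (T,1)→(S,0,right)
state=S head=2 tape=##0[1]0#1#   (S,1)→(T,1,left)
state=T head=1 tape=##[0]10#1#   (T,0)→(S,#,right)
state=S head=2 tape=###[1]0#1#   (S,1)→(T,1,left)
state=T head=1 tape=##[#]10#1#   (T,#)→(Q,0,right)
state=Q head=2 tape=##0[1]0#1#   (Q,1)→(H,_,right)
state=H head=3 tape=##0_[0]#1#
The non-blank tape span at halt is ##0_0#1#.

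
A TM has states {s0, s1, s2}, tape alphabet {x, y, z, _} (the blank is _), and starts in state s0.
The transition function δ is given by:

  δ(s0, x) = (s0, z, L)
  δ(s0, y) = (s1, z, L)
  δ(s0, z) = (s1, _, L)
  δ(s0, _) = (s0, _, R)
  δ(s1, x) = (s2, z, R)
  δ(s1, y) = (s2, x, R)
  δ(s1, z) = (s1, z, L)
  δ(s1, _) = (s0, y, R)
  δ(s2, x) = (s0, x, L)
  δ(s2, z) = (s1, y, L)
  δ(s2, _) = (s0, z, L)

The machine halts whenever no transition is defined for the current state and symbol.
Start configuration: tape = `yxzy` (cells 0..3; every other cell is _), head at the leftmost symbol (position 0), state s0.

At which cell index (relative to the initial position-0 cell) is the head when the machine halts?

s0 | __[y]xzy   read y → write z, move L, go to s1
s1 | _[_]zxzy   read _ → write y, move R, go to s0
s0 | _y[z]xzy   read z → write _, move L, go to s1
s1 | _[y]_xzy   read y → write x, move R, go to s2
s2 | _x[_]xzy   read _ → write z, move L, go to s0
s0 | _[x]zxzy   read x → write z, move L, go to s0
s0 | [_]zzxzy   read _ → write _, move R, go to s0
s0 | _[z]zxzy   read z → write _, move L, go to s1
s1 | [_]_zxzy   read _ → write y, move R, go to s0
s0 | y[_]zxzy   read _ → write _, move R, go to s0
s0 | y_[z]xzy   read z → write _, move L, go to s1
s1 | y[_]_xzy   read _ → write y, move R, go to s0
s0 | yy[_]xzy   read _ → write _, move R, go to s0
s0 | yy_[x]zy   read x → write z, move L, go to s0
s0 | yy[_]zzy   read _ → write _, move R, go to s0
s0 | yy_[z]zy   read z → write _, move L, go to s1
s1 | yy[_]_zy   read _ → write y, move R, go to s0
s0 | yyy[_]zy   read _ → write _, move R, go to s0
s0 | yyy_[z]y   read z → write _, move L, go to s1
s1 | yyy[_]_y   read _ → write y, move R, go to s0
s0 | yyyy[_]y   read _ → write _, move R, go to s0
s0 | yyyy_[y]   read y → write z, move L, go to s1
s1 | yyyy[_]z   read _ → write y, move R, go to s0
s0 | yyyyy[z]   read z → write _, move L, go to s1
s1 | yyyy[y]_   read y → write x, move R, go to s2
s2 | yyyyx[_]   read _ → write z, move L, go to s0
s0 | yyyy[x]z   read x → write z, move L, go to s0
s0 | yyy[y]zz   read y → write z, move L, go to s1
s1 | yy[y]zzz   read y → write x, move R, go to s2
s2 | yyx[z]zz   read z → write y, move L, go to s1
s1 | yy[x]yzz   read x → write z, move R, go to s2
s2 | yyz[y]zz
At halt the head is at cell 1.

1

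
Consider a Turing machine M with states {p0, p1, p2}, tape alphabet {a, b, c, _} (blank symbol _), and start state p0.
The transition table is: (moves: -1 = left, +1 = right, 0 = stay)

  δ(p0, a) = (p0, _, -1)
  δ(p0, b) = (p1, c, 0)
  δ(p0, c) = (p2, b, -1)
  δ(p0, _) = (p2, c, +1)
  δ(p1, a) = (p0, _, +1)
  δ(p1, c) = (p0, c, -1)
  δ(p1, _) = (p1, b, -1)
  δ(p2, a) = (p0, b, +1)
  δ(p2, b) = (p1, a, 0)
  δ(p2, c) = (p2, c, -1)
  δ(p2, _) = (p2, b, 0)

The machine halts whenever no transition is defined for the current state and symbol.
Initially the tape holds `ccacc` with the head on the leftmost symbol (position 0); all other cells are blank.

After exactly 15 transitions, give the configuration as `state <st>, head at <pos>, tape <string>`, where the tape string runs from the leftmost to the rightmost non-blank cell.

state p1, head at -2, tape abccacc

state=p0 head=0 tape=__[c]cacc   (p0,c)→(p2,b,-1)
state=p2 head=-1 tape=_[_]bcacc   (p2,_)→(p2,b,0)
state=p2 head=-1 tape=_[b]bcacc   (p2,b)→(p1,a,0)
state=p1 head=-1 tape=_[a]bcacc   (p1,a)→(p0,_,+1)
state=p0 head=0 tape=__[b]cacc   (p0,b)→(p1,c,0)
state=p1 head=0 tape=__[c]cacc   (p1,c)→(p0,c,-1)
state=p0 head=-1 tape=_[_]ccacc   (p0,_)→(p2,c,+1)
state=p2 head=0 tape=_c[c]cacc   (p2,c)→(p2,c,-1)
state=p2 head=-1 tape=_[c]ccacc   (p2,c)→(p2,c,-1)
state=p2 head=-2 tape=[_]cccacc   (p2,_)→(p2,b,0)
state=p2 head=-2 tape=[b]cccacc   (p2,b)→(p1,a,0)
state=p1 head=-2 tape=[a]cccacc   (p1,a)→(p0,_,+1)
state=p0 head=-1 tape=_[c]ccacc   (p0,c)→(p2,b,-1)
state=p2 head=-2 tape=[_]bccacc   (p2,_)→(p2,b,0)
state=p2 head=-2 tape=[b]bccacc   (p2,b)→(p1,a,0)
state=p1 head=-2 tape=[a]bccacc
After 15 steps: state p1, head at -2, tape abccacc.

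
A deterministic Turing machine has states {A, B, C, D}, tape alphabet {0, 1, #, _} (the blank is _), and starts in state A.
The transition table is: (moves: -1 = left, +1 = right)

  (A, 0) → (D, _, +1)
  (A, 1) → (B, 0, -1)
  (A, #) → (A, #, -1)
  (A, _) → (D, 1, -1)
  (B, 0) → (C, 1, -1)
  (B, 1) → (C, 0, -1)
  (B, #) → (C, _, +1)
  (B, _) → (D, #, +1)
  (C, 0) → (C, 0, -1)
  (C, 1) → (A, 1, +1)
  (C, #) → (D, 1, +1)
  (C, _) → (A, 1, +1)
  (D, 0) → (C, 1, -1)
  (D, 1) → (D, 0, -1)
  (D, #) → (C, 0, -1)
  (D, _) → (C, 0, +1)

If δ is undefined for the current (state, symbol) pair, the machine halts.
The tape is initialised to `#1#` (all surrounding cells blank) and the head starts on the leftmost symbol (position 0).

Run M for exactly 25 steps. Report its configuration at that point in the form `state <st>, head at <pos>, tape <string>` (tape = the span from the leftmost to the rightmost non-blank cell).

A | ____[#]1#   read # → write #, move -1, go to A
A | ___[_]#1#   read _ → write 1, move -1, go to D
D | __[_]1#1#   read _ → write 0, move +1, go to C
C | __0[1]#1#   read 1 → write 1, move +1, go to A
A | __01[#]1#   read # → write #, move -1, go to A
A | __0[1]#1#   read 1 → write 0, move -1, go to B
B | __[0]0#1#   read 0 → write 1, move -1, go to C
C | _[_]10#1#   read _ → write 1, move +1, go to A
A | _1[1]0#1#   read 1 → write 0, move -1, go to B
B | _[1]00#1#   read 1 → write 0, move -1, go to C
C | [_]000#1#   read _ → write 1, move +1, go to A
A | 1[0]00#1#   read 0 → write _, move +1, go to D
D | 1_[0]0#1#   read 0 → write 1, move -1, go to C
C | 1[_]10#1#   read _ → write 1, move +1, go to A
A | 11[1]0#1#   read 1 → write 0, move -1, go to B
B | 1[1]00#1#   read 1 → write 0, move -1, go to C
C | [1]000#1#   read 1 → write 1, move +1, go to A
A | 1[0]00#1#   read 0 → write _, move +1, go to D
D | 1_[0]0#1#   read 0 → write 1, move -1, go to C
C | 1[_]10#1#   read _ → write 1, move +1, go to A
A | 11[1]0#1#   read 1 → write 0, move -1, go to B
B | 1[1]00#1#   read 1 → write 0, move -1, go to C
C | [1]000#1#   read 1 → write 1, move +1, go to A
A | 1[0]00#1#   read 0 → write _, move +1, go to D
D | 1_[0]0#1#   read 0 → write 1, move -1, go to C
C | 1[_]10#1#
After 25 steps: state C, head at -3, tape 1_10#1#.

state C, head at -3, tape 1_10#1#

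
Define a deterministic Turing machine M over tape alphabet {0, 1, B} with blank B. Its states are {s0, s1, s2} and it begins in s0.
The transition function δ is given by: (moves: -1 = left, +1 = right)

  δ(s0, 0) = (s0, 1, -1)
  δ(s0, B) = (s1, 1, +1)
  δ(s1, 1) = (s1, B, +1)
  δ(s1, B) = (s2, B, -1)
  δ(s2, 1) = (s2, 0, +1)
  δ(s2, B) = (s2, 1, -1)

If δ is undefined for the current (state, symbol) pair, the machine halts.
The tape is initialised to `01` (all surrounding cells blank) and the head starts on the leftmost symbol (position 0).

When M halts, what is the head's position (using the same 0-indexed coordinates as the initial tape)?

state=s0 head=0 tape=B[0]1B   (s0,0)→(s0,1,-1)
state=s0 head=-1 tape=[B]11B   (s0,B)→(s1,1,+1)
state=s1 head=0 tape=1[1]1B   (s1,1)→(s1,B,+1)
state=s1 head=1 tape=1B[1]B   (s1,1)→(s1,B,+1)
state=s1 head=2 tape=1BB[B]   (s1,B)→(s2,B,-1)
state=s2 head=1 tape=1B[B]B   (s2,B)→(s2,1,-1)
state=s2 head=0 tape=1[B]1B   (s2,B)→(s2,1,-1)
state=s2 head=-1 tape=[1]11B   (s2,1)→(s2,0,+1)
state=s2 head=0 tape=0[1]1B   (s2,1)→(s2,0,+1)
state=s2 head=1 tape=00[1]B   (s2,1)→(s2,0,+1)
state=s2 head=2 tape=000[B]   (s2,B)→(s2,1,-1)
state=s2 head=1 tape=00[0]1
At halt the head is at cell 1.

1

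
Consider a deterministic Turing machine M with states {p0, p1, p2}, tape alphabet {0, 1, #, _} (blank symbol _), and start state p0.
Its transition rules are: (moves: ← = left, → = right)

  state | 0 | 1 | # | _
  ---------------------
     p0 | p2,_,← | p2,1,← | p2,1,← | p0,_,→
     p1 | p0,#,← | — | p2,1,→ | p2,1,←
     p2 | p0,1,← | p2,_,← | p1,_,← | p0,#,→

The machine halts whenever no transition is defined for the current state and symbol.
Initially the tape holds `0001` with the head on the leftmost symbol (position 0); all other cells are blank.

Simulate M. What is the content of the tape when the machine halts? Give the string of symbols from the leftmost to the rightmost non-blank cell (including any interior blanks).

##1_1

state=p0 head=0 tape=_[0]001   (p0,0)→(p2,_,←)
state=p2 head=-1 tape=[_]_001   (p2,_)→(p0,#,→)
state=p0 head=0 tape=#[_]001   (p0,_)→(p0,_,→)
state=p0 head=1 tape=#_[0]01   (p0,0)→(p2,_,←)
state=p2 head=0 tape=#[_]_01   (p2,_)→(p0,#,→)
state=p0 head=1 tape=##[_]01   (p0,_)→(p0,_,→)
state=p0 head=2 tape=##_[0]1   (p0,0)→(p2,_,←)
state=p2 head=1 tape=##[_]_1   (p2,_)→(p0,#,→)
state=p0 head=2 tape=###[_]1   (p0,_)→(p0,_,→)
state=p0 head=3 tape=###_[1]   (p0,1)→(p2,1,←)
state=p2 head=2 tape=###[_]1   (p2,_)→(p0,#,→)
state=p0 head=3 tape=####[1]   (p0,1)→(p2,1,←)
state=p2 head=2 tape=###[#]1   (p2,#)→(p1,_,←)
state=p1 head=1 tape=##[#]_1   (p1,#)→(p2,1,→)
state=p2 head=2 tape=##1[_]1   (p2,_)→(p0,#,→)
state=p0 head=3 tape=##1#[1]   (p0,1)→(p2,1,←)
state=p2 head=2 tape=##1[#]1   (p2,#)→(p1,_,←)
state=p1 head=1 tape=##[1]_1
The non-blank tape span at halt is ##1_1.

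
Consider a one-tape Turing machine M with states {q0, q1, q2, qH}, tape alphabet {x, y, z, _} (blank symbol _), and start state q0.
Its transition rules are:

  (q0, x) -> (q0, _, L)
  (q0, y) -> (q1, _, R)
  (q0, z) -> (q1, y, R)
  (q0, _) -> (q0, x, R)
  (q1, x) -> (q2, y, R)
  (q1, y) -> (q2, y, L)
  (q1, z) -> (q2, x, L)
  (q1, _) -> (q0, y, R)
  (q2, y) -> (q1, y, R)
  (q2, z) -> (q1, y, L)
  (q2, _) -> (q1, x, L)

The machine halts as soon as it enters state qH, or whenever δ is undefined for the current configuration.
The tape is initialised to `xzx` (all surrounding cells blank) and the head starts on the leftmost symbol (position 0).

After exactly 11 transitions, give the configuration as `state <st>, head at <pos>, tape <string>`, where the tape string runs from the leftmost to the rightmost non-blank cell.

q0 | _[x]zx_   read x → write _, move L, go to q0
q0 | [_]_zx_   read _ → write x, move R, go to q0
q0 | x[_]zx_   read _ → write x, move R, go to q0
q0 | xx[z]x_   read z → write y, move R, go to q1
q1 | xxy[x]_   read x → write y, move R, go to q2
q2 | xxyy[_]   read _ → write x, move L, go to q1
q1 | xxy[y]x   read y → write y, move L, go to q2
q2 | xx[y]yx   read y → write y, move R, go to q1
q1 | xxy[y]x   read y → write y, move L, go to q2
q2 | xx[y]yx   read y → write y, move R, go to q1
q1 | xxy[y]x   read y → write y, move L, go to q2
q2 | xx[y]yx
After 11 steps: state q2, head at 1, tape xxyyx.

state q2, head at 1, tape xxyyx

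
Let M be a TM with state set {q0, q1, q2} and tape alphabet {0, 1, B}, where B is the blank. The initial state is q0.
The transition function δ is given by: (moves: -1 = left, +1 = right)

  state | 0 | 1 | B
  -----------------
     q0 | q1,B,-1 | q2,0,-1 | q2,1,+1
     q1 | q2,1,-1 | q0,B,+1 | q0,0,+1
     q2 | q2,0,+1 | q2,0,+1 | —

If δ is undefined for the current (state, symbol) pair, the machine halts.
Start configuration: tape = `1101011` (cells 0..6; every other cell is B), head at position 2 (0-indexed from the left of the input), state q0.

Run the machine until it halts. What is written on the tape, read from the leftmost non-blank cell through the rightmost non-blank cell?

q0 | 11[0]1011B   read 0 → write B, move -1, go to q1
q1 | 1[1]B1011B   read 1 → write B, move +1, go to q0
q0 | 1B[B]1011B   read B → write 1, move +1, go to q2
q2 | 1B1[1]011B   read 1 → write 0, move +1, go to q2
q2 | 1B10[0]11B   read 0 → write 0, move +1, go to q2
q2 | 1B100[1]1B   read 1 → write 0, move +1, go to q2
q2 | 1B1000[1]B   read 1 → write 0, move +1, go to q2
q2 | 1B10000[B]
The non-blank tape span at halt is 1B10000.

1B10000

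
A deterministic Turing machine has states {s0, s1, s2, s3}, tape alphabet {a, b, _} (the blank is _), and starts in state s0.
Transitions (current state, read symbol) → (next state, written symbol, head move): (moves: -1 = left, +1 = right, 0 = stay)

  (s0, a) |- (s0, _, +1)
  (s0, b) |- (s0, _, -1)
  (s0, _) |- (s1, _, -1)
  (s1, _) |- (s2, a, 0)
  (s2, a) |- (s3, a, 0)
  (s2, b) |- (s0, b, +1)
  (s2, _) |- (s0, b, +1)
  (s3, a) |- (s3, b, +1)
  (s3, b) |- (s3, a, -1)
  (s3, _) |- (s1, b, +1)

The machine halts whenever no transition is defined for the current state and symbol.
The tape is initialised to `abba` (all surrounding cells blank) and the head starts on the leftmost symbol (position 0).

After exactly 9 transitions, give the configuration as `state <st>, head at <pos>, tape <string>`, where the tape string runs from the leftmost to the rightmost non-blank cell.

state s3, head at 1, tape bbaba

s0 | _[a]bba   read a → write _, move +1, go to s0
s0 | __[b]ba   read b → write _, move -1, go to s0
s0 | _[_]_ba   read _ → write _, move -1, go to s1
s1 | [_]__ba   read _ → write a, move 0, go to s2
s2 | [a]__ba   read a → write a, move 0, go to s3
s3 | [a]__ba   read a → write b, move +1, go to s3
s3 | b[_]_ba   read _ → write b, move +1, go to s1
s1 | bb[_]ba   read _ → write a, move 0, go to s2
s2 | bb[a]ba   read a → write a, move 0, go to s3
s3 | bb[a]ba
After 9 steps: state s3, head at 1, tape bbaba.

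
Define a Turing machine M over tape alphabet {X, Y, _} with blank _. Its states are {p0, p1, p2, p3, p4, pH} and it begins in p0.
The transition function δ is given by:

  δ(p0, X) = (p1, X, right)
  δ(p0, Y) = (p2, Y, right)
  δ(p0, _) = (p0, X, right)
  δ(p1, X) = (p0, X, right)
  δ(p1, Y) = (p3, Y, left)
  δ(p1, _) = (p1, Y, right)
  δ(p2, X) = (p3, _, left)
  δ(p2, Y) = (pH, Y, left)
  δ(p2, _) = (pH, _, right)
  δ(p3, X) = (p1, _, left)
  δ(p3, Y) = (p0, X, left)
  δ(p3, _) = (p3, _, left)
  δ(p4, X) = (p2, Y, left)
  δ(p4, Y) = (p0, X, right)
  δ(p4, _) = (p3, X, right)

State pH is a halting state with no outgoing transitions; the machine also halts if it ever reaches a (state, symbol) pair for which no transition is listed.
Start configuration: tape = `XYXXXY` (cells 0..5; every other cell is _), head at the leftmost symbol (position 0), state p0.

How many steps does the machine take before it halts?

p0 | __[X]YXXXY__   read X → write X, move right, go to p1
p1 | __X[Y]XXXY__   read Y → write Y, move left, go to p3
p3 | __[X]YXXXY__   read X → write _, move left, go to p1
p1 | _[_]_YXXXY__   read _ → write Y, move right, go to p1
p1 | _Y[_]YXXXY__   read _ → write Y, move right, go to p1
p1 | _YY[Y]XXXY__   read Y → write Y, move left, go to p3
p3 | _Y[Y]YXXXY__   read Y → write X, move left, go to p0
p0 | _[Y]XYXXXY__   read Y → write Y, move right, go to p2
p2 | _Y[X]YXXXY__   read X → write _, move left, go to p3
p3 | _[Y]_YXXXY__   read Y → write X, move left, go to p0
p0 | [_]X_YXXXY__   read _ → write X, move right, go to p0
p0 | X[X]_YXXXY__   read X → write X, move right, go to p1
p1 | XX[_]YXXXY__   read _ → write Y, move right, go to p1
p1 | XXY[Y]XXXY__   read Y → write Y, move left, go to p3
p3 | XX[Y]YXXXY__   read Y → write X, move left, go to p0
p0 | X[X]XYXXXY__   read X → write X, move right, go to p1
p1 | XX[X]YXXXY__   read X → write X, move right, go to p0
p0 | XXX[Y]XXXY__   read Y → write Y, move right, go to p2
p2 | XXXY[X]XXY__   read X → write _, move left, go to p3
p3 | XXX[Y]_XXY__   read Y → write X, move left, go to p0
p0 | XX[X]X_XXY__   read X → write X, move right, go to p1
p1 | XXX[X]_XXY__   read X → write X, move right, go to p0
p0 | XXXX[_]XXY__   read _ → write X, move right, go to p0
p0 | XXXXX[X]XY__   read X → write X, move right, go to p1
p1 | XXXXXX[X]Y__   read X → write X, move right, go to p0
p0 | XXXXXXX[Y]__   read Y → write Y, move right, go to p2
p2 | XXXXXXXY[_]_   read _ → write _, move right, go to pH
pH | XXXXXXXY_[_]
M halts after 27 transitions.

27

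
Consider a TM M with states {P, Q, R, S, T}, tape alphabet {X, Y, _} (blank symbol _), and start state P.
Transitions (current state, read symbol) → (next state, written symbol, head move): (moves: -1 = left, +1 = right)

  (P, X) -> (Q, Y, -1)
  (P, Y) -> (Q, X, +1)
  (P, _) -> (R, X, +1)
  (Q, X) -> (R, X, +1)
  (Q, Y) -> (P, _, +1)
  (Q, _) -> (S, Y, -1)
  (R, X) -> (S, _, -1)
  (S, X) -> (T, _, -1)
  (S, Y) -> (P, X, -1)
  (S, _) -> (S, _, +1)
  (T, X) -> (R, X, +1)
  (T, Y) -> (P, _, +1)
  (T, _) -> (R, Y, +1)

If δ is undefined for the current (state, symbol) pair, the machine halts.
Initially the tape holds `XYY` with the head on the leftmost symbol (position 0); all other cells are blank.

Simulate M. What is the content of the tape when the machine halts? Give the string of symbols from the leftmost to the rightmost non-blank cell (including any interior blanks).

state=P head=0 tape=___[X]YY   (P,X)→(Q,Y,-1)
state=Q head=-1 tape=__[_]YYY   (Q,_)→(S,Y,-1)
state=S head=-2 tape=_[_]YYYY   (S,_)→(S,_,+1)
state=S head=-1 tape=__[Y]YYY   (S,Y)→(P,X,-1)
state=P head=-2 tape=_[_]XYYY   (P,_)→(R,X,+1)
state=R head=-1 tape=_X[X]YYY   (R,X)→(S,_,-1)
state=S head=-2 tape=_[X]_YYY   (S,X)→(T,_,-1)
state=T head=-3 tape=[_]__YYY   (T,_)→(R,Y,+1)
state=R head=-2 tape=Y[_]_YYY
The non-blank tape span at halt is Y__YYY.

Y__YYY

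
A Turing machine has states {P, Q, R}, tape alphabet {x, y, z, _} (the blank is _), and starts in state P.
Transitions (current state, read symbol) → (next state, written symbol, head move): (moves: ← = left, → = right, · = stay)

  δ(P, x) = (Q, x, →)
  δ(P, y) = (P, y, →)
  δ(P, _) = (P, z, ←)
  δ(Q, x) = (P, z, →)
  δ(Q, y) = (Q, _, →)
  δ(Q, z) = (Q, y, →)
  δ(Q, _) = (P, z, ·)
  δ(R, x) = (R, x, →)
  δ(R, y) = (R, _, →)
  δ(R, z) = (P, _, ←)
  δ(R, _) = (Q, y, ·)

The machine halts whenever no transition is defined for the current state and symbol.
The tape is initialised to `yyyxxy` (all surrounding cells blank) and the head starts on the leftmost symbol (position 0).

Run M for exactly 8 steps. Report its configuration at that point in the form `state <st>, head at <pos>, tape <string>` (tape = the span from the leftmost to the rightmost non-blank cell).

state=P head=0 tape=[y]yyxxy_   (P,y)→(P,y,→)
state=P head=1 tape=y[y]yxxy_   (P,y)→(P,y,→)
state=P head=2 tape=yy[y]xxy_   (P,y)→(P,y,→)
state=P head=3 tape=yyy[x]xy_   (P,x)→(Q,x,→)
state=Q head=4 tape=yyyx[x]y_   (Q,x)→(P,z,→)
state=P head=5 tape=yyyxz[y]_   (P,y)→(P,y,→)
state=P head=6 tape=yyyxzy[_]   (P,_)→(P,z,←)
state=P head=5 tape=yyyxz[y]z   (P,y)→(P,y,→)
state=P head=6 tape=yyyxzy[z]
After 8 steps: state P, head at 6, tape yyyxzyz.

state P, head at 6, tape yyyxzyz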